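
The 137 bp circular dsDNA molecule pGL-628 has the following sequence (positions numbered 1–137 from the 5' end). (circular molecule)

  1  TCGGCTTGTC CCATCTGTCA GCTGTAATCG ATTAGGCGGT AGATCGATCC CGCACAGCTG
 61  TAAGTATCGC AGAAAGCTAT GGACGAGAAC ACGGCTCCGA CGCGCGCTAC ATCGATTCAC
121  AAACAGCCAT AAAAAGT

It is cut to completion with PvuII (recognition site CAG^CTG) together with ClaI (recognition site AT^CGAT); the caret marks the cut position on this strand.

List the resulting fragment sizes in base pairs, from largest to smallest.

55, 46, 16, 13, 7 bp

PvuII sites (CAGCTG) start at positions 19, 55.
PvuII cuts after base 3 of each site, so after positions 21, 57.
ClaI sites (ATCGAT) start at positions 27, 43, 111.
ClaI cuts after base 2 of each site, so after positions 28, 44, 112.
Combined cut positions: 21, 28, 44, 57, 112.
Circular molecule, 5 cuts → 5 fragments:
  22–28 → 7 bp
  29–44 → 16 bp
  45–57 → 13 bp
  58–112 → 55 bp
  113–137 then 1–21 → 25 + 21 = 46 bp
Sorted largest to smallest: 55, 46, 16, 13, 7 bp.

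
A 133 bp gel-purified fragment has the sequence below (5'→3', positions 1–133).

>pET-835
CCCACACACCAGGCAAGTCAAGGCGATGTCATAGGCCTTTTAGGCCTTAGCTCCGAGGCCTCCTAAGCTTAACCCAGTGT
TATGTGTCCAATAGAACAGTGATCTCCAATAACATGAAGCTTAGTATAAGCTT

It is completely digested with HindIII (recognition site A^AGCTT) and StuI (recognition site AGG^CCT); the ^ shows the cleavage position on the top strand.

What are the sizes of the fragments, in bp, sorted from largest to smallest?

HindIII sites (AAGCTT) start at positions 65, 117, 128.
HindIII cuts after the first base of each site, so after positions 65, 117, 128.
StuI sites (AGGCCT) start at positions 33, 42, 56.
StuI cuts after base 3 of each site, so after positions 35, 44, 58.
Combined cut positions: 35, 44, 58, 65, 117, 128.
Linear molecule, 6 cuts → 7 fragments:
  1–35 → 35 bp
  36–44 → 9 bp
  45–58 → 14 bp
  59–65 → 7 bp
  66–117 → 52 bp
  118–128 → 11 bp
  129–133 → 5 bp
Sorted largest to smallest: 52, 35, 14, 11, 9, 7, 5 bp.

52, 35, 14, 11, 9, 7, 5 bp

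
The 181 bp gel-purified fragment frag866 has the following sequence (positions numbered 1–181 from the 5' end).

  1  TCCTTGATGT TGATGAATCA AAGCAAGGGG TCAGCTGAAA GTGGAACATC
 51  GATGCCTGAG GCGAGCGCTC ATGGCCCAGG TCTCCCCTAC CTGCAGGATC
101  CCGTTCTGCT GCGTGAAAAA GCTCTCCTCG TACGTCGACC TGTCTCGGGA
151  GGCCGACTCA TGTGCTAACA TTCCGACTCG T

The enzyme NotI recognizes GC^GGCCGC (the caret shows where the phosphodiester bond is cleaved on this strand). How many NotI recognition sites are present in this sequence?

No occurrence of GCGGCCGC is present in the sequence.
NotI does not cut: 0 sites.

0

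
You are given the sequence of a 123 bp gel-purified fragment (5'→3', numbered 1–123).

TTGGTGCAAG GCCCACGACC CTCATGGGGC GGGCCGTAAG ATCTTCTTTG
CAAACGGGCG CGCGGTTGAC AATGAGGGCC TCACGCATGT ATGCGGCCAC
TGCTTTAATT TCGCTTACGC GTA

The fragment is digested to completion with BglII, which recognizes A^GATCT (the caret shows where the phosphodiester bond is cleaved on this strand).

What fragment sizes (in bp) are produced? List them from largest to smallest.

The BglII site (AGATCT) starts at position 39.
BglII cuts after the first base of each site, so after position 39.
Linear molecule, 1 cut → 2 fragments:
  1–39 → 39 bp
  40–123 → 84 bp
Sorted largest to smallest: 84, 39 bp.

84, 39 bp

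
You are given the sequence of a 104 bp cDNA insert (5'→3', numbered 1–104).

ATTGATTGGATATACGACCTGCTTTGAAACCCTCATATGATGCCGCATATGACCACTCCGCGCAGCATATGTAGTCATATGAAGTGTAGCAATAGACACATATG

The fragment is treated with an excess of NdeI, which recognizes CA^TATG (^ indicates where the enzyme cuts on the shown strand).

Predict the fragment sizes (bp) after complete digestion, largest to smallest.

NdeI sites (CATATG) start at positions 34, 46, 66, 76, 99.
NdeI cuts after base 2 of each site, so after positions 35, 47, 67, 77, 100.
Linear molecule, 5 cuts → 6 fragments:
  1–35 → 35 bp
  36–47 → 12 bp
  48–67 → 20 bp
  68–77 → 10 bp
  78–100 → 23 bp
  101–104 → 4 bp
Sorted largest to smallest: 35, 23, 20, 12, 10, 4 bp.

35, 23, 20, 12, 10, 4 bp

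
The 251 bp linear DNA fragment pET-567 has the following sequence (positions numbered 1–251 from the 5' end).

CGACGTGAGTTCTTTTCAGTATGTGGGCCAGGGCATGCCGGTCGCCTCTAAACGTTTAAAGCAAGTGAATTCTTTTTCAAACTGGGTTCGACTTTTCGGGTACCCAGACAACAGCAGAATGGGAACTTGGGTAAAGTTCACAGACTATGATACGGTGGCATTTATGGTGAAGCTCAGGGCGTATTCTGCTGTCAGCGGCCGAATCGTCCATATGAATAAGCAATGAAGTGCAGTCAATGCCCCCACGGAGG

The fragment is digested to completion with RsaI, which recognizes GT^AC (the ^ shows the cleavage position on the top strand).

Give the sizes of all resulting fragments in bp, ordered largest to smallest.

The RsaI site (GTAC) starts at position 100.
RsaI cuts after base 2 of each site, so after position 101.
Linear molecule, 1 cut → 2 fragments:
  1–101 → 101 bp
  102–251 → 150 bp
Sorted largest to smallest: 150, 101 bp.

150, 101 bp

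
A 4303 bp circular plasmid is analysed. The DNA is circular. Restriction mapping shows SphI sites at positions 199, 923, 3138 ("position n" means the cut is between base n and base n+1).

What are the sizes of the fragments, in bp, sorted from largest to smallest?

Circular molecule, 3 cuts → 3 fragments:
  923 − 199 = 724 bp
  3138 − 923 = 2215 bp
  wrap: 4303 − 3138 + 199 = 1364 bp
Sorted largest to smallest: 2215, 1364, 724 bp.

2215, 1364, 724 bp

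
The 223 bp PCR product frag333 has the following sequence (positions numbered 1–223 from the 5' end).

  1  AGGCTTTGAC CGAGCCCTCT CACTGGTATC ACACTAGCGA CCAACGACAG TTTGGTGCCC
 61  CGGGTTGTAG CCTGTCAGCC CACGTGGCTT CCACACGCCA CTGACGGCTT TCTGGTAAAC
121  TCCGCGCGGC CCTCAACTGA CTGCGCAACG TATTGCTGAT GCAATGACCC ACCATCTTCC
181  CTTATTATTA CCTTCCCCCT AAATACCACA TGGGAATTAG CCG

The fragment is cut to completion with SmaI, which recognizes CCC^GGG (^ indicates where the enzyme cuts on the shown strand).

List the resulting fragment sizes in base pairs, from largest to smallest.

162, 61 bp

The SmaI site (CCCGGG) starts at position 59.
SmaI cuts after base 3 of each site, so after position 61.
Linear molecule, 1 cut → 2 fragments:
  1–61 → 61 bp
  62–223 → 162 bp
Sorted largest to smallest: 162, 61 bp.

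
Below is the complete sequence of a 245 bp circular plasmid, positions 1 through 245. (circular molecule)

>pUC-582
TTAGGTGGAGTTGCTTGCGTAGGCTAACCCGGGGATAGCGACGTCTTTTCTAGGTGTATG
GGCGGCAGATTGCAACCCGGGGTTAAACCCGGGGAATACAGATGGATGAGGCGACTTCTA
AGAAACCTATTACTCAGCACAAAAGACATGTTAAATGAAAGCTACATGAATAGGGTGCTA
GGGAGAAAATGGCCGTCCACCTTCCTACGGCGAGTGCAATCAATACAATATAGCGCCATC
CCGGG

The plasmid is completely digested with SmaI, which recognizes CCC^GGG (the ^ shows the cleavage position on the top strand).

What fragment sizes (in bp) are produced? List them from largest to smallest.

SmaI sites (CCCGGG) start at positions 28, 76, 88, 240.
SmaI cuts after base 3 of each site, so after positions 30, 78, 90, 242.
Circular molecule, 4 cuts → 4 fragments:
  31–78 → 48 bp
  79–90 → 12 bp
  91–242 → 152 bp
  243–245 then 1–30 → 3 + 30 = 33 bp
Sorted largest to smallest: 152, 48, 33, 12 bp.

152, 48, 33, 12 bp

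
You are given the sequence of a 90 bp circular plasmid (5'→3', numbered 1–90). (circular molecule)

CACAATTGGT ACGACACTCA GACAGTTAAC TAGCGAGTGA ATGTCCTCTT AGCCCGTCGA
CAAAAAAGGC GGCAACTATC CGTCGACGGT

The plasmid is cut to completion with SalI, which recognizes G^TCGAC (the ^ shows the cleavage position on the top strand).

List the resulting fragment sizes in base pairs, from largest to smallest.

64, 26 bp

SalI sites (GTCGAC) start at positions 56, 82.
SalI cuts after the first base of each site, so after positions 56, 82.
Circular molecule, 2 cuts → 2 fragments:
  57–82 → 26 bp
  83–90 then 1–56 → 8 + 56 = 64 bp
Sorted largest to smallest: 64, 26 bp.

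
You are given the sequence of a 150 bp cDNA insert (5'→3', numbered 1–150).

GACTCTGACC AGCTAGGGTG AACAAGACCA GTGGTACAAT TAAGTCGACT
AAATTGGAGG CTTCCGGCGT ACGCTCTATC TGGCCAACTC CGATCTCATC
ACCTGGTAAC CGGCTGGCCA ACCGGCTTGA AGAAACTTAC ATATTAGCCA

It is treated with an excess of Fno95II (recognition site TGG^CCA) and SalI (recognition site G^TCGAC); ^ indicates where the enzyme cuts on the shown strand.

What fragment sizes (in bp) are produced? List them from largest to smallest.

Fno95II sites (TGGCCA) start at positions 81, 115.
Fno95II cuts after base 3 of each site, so after positions 83, 117.
The SalI site (GTCGAC) starts at position 44.
SalI cuts after the first base of each site, so after position 44.
Combined cut positions: 44, 83, 117.
Linear molecule, 3 cuts → 4 fragments:
  1–44 → 44 bp
  45–83 → 39 bp
  84–117 → 34 bp
  118–150 → 33 bp
Sorted largest to smallest: 44, 39, 34, 33 bp.

44, 39, 34, 33 bp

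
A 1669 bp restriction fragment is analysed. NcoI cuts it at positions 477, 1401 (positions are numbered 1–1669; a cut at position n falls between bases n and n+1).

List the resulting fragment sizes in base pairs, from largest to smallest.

924, 477, 268 bp

Linear molecule, 2 cuts → 3 fragments:
  477 − 0 = 477 bp
  1401 − 477 = 924 bp
  1669 − 1401 = 268 bp
Sorted largest to smallest: 924, 477, 268 bp.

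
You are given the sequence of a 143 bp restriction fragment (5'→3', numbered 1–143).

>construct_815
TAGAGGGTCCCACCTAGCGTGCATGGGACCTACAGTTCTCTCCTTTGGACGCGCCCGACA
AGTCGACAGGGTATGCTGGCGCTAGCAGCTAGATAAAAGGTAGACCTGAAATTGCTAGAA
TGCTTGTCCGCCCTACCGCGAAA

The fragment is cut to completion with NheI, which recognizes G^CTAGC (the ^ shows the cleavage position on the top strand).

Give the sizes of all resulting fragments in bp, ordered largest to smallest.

81, 62 bp

The NheI site (GCTAGC) starts at position 81.
NheI cuts after the first base of each site, so after position 81.
Linear molecule, 1 cut → 2 fragments:
  1–81 → 81 bp
  82–143 → 62 bp
Sorted largest to smallest: 81, 62 bp.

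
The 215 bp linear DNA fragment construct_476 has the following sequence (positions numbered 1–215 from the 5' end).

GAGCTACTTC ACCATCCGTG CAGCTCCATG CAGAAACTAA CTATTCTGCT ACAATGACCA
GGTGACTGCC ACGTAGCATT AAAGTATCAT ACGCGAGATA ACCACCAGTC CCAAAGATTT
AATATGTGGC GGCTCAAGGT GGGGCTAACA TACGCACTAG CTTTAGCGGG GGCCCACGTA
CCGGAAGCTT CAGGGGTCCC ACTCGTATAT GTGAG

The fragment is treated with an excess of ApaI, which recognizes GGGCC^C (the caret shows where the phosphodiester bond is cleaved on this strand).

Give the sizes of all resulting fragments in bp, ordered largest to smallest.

The ApaI site (GGGCCC) starts at position 170.
ApaI cuts after base 5 of each site (before the last base), so after position 174.
Linear molecule, 1 cut → 2 fragments:
  1–174 → 174 bp
  175–215 → 41 bp
Sorted largest to smallest: 174, 41 bp.

174, 41 bp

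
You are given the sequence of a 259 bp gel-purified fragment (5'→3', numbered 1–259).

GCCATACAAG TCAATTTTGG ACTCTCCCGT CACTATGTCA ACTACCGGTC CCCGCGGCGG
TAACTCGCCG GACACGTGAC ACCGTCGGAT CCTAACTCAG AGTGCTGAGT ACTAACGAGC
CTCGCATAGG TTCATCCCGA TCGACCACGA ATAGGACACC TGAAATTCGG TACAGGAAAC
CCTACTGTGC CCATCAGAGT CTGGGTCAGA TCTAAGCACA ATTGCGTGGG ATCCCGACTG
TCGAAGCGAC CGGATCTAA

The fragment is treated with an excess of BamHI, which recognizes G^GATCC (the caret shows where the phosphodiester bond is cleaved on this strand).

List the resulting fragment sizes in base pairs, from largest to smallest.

BamHI sites (GGATCC) start at positions 87, 229.
BamHI cuts after the first base of each site, so after positions 87, 229.
Linear molecule, 2 cuts → 3 fragments:
  1–87 → 87 bp
  88–229 → 142 bp
  230–259 → 30 bp
Sorted largest to smallest: 142, 87, 30 bp.

142, 87, 30 bp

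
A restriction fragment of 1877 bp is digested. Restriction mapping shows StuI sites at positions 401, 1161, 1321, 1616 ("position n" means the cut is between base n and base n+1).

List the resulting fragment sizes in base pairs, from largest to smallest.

760, 401, 295, 261, 160 bp

Linear molecule, 4 cuts → 5 fragments:
  401 − 0 = 401 bp
  1161 − 401 = 760 bp
  1321 − 1161 = 160 bp
  1616 − 1321 = 295 bp
  1877 − 1616 = 261 bp
Sorted largest to smallest: 760, 401, 295, 261, 160 bp.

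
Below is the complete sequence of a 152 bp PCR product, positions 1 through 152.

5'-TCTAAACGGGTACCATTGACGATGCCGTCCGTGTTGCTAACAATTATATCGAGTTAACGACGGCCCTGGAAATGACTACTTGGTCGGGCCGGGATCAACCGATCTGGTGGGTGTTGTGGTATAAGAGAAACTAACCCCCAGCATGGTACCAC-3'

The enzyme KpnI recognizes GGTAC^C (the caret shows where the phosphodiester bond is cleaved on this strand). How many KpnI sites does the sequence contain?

GGTACC occurs starting at positions 9, 145.
KpnI cuts at 2 sites.

2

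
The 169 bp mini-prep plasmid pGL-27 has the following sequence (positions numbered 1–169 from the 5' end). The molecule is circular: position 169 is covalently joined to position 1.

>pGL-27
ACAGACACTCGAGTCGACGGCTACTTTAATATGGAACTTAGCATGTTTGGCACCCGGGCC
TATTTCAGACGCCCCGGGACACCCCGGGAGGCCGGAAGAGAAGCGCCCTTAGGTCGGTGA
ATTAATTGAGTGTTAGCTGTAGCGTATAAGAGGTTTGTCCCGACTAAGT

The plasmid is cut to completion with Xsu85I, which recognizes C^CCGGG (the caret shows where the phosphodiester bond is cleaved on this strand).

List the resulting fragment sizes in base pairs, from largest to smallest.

139, 20, 10 bp

Xsu85I sites (CCCGGG) start at positions 53, 73, 83.
Xsu85I cuts after the first base of each site, so after positions 53, 73, 83.
Circular molecule, 3 cuts → 3 fragments:
  54–73 → 20 bp
  74–83 → 10 bp
  84–169 then 1–53 → 86 + 53 = 139 bp
Sorted largest to smallest: 139, 20, 10 bp.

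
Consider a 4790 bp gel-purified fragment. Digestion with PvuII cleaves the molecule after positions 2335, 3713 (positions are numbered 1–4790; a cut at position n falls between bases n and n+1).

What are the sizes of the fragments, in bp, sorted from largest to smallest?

2335, 1378, 1077 bp

Linear molecule, 2 cuts → 3 fragments:
  2335 − 0 = 2335 bp
  3713 − 2335 = 1378 bp
  4790 − 3713 = 1077 bp
Sorted largest to smallest: 2335, 1378, 1077 bp.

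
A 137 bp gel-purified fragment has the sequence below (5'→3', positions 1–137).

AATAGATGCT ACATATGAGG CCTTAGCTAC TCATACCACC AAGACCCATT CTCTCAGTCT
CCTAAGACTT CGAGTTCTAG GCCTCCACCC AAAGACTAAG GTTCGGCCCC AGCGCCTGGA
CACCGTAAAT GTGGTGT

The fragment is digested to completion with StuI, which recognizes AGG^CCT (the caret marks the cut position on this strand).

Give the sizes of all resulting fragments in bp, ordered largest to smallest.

StuI sites (AGGCCT) start at positions 18, 79.
StuI cuts after base 3 of each site, so after positions 20, 81.
Linear molecule, 2 cuts → 3 fragments:
  1–20 → 20 bp
  21–81 → 61 bp
  82–137 → 56 bp
Sorted largest to smallest: 61, 56, 20 bp.

61, 56, 20 bp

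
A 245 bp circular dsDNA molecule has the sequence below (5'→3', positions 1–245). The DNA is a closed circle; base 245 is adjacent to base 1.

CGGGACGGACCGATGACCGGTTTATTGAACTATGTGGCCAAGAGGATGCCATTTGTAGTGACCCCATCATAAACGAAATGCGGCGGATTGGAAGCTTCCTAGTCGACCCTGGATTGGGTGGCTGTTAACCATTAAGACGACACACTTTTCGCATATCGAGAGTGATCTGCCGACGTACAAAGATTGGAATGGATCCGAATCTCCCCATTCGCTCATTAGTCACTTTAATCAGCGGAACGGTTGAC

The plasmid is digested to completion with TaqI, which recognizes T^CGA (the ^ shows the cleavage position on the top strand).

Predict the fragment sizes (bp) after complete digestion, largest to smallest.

192, 53 bp

TaqI sites (TCGA) start at positions 103, 156.
TaqI cuts after the first base of each site, so after positions 103, 156.
Circular molecule, 2 cuts → 2 fragments:
  104–156 → 53 bp
  157–245 then 1–103 → 89 + 103 = 192 bp
Sorted largest to smallest: 192, 53 bp.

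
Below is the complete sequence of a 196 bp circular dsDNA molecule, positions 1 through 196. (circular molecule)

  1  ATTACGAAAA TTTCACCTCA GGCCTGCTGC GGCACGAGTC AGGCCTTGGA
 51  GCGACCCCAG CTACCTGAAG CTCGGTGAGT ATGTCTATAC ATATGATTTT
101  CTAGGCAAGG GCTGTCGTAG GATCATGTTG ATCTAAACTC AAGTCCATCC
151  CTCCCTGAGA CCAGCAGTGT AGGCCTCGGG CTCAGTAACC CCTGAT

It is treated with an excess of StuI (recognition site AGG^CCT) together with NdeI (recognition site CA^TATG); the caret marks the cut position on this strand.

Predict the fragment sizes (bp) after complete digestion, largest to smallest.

StuI sites (AGGCCT) start at positions 20, 41, 171.
StuI cuts after base 3 of each site, so after positions 22, 43, 173.
The NdeI site (CATATG) starts at position 90.
NdeI cuts after base 2 of each site, so after position 91.
Combined cut positions: 22, 43, 91, 173.
Circular molecule, 4 cuts → 4 fragments:
  23–43 → 21 bp
  44–91 → 48 bp
  92–173 → 82 bp
  174–196 then 1–22 → 23 + 22 = 45 bp
Sorted largest to smallest: 82, 48, 45, 21 bp.

82, 48, 45, 21 bp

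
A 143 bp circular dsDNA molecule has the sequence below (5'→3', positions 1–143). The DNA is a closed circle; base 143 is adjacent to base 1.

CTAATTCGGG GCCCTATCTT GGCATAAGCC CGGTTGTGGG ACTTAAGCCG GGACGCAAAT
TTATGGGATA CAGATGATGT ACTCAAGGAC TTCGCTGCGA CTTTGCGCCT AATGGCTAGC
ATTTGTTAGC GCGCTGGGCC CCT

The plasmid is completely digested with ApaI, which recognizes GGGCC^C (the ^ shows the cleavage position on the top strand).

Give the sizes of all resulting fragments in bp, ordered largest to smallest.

ApaI sites (GGGCCC) start at positions 9, 136.
ApaI cuts after base 5 of each site (before the last base), so after positions 13, 140.
Circular molecule, 2 cuts → 2 fragments:
  14–140 → 127 bp
  141–143 then 1–13 → 3 + 13 = 16 bp
Sorted largest to smallest: 127, 16 bp.

127, 16 bp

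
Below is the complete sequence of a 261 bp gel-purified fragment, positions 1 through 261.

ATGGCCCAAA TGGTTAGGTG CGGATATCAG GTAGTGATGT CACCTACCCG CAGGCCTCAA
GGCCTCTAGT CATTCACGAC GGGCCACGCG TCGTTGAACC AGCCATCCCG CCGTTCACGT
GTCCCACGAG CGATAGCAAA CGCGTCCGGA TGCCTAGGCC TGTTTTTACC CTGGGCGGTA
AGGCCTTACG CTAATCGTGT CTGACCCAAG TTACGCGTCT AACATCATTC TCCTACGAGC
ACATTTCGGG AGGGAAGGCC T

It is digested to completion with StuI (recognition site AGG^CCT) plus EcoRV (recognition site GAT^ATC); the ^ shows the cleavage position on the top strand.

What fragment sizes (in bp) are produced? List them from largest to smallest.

StuI sites (AGGCCT) start at positions 52, 60, 156, 181, 256.
StuI cuts after base 3 of each site, so after positions 54, 62, 158, 183, 258.
The EcoRV site (GATATC) starts at position 23.
EcoRV cuts after base 3 of each site, so after position 25.
Combined cut positions: 25, 54, 62, 158, 183, 258.
Linear molecule, 6 cuts → 7 fragments:
  1–25 → 25 bp
  26–54 → 29 bp
  55–62 → 8 bp
  63–158 → 96 bp
  159–183 → 25 bp
  184–258 → 75 bp
  259–261 → 3 bp
Sorted largest to smallest: 96, 75, 29, 25, 25, 8, 3 bp.

96, 75, 29, 25, 25, 8, 3 bp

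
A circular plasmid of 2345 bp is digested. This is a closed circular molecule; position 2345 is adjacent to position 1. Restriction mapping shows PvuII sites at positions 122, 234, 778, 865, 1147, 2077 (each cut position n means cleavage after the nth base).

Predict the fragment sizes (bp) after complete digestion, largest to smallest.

Circular molecule, 6 cuts → 6 fragments:
  234 − 122 = 112 bp
  778 − 234 = 544 bp
  865 − 778 = 87 bp
  1147 − 865 = 282 bp
  2077 − 1147 = 930 bp
  wrap: 2345 − 2077 + 122 = 390 bp
Sorted largest to smallest: 930, 544, 390, 282, 112, 87 bp.

930, 544, 390, 282, 112, 87 bp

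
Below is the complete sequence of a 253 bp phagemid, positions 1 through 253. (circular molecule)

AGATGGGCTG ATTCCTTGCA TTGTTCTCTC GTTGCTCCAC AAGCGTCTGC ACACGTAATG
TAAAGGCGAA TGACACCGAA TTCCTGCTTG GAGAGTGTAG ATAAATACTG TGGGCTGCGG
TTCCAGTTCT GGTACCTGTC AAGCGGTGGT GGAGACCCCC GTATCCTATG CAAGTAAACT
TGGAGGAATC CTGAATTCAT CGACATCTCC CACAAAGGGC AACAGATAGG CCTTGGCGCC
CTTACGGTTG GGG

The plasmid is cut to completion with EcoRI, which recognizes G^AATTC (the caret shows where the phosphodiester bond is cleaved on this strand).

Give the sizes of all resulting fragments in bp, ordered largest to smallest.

138, 115 bp

EcoRI sites (GAATTC) start at positions 78, 193.
EcoRI cuts after the first base of each site, so after positions 78, 193.
Circular molecule, 2 cuts → 2 fragments:
  79–193 → 115 bp
  194–253 then 1–78 → 60 + 78 = 138 bp
Sorted largest to smallest: 138, 115 bp.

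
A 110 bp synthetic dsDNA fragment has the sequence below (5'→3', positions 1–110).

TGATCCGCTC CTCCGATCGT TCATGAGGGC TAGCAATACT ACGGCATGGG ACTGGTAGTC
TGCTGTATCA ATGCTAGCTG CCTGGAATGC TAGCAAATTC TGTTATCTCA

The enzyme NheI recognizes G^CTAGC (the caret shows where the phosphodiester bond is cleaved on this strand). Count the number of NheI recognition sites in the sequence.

GCTAGC occurs starting at positions 29, 73, 89.
NheI cuts at 3 sites.

3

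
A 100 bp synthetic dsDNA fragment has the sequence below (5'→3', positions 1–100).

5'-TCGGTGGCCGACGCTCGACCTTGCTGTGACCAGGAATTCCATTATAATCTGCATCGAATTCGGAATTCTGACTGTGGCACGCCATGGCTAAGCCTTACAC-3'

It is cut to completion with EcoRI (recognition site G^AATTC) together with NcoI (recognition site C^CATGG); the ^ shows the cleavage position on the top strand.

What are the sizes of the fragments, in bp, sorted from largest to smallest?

34, 22, 19, 18, 7 bp

EcoRI sites (GAATTC) start at positions 34, 56, 63.
EcoRI cuts after the first base of each site, so after positions 34, 56, 63.
The NcoI site (CCATGG) starts at position 82.
NcoI cuts after the first base of each site, so after position 82.
Combined cut positions: 34, 56, 63, 82.
Linear molecule, 4 cuts → 5 fragments:
  1–34 → 34 bp
  35–56 → 22 bp
  57–63 → 7 bp
  64–82 → 19 bp
  83–100 → 18 bp
Sorted largest to smallest: 34, 22, 19, 18, 7 bp.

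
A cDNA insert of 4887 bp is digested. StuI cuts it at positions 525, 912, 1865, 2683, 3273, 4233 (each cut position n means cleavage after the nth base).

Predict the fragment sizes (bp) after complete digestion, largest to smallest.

960, 953, 818, 654, 590, 525, 387 bp

Linear molecule, 6 cuts → 7 fragments:
  525 − 0 = 525 bp
  912 − 525 = 387 bp
  1865 − 912 = 953 bp
  2683 − 1865 = 818 bp
  3273 − 2683 = 590 bp
  4233 − 3273 = 960 bp
  4887 − 4233 = 654 bp
Sorted largest to smallest: 960, 953, 818, 654, 590, 525, 387 bp.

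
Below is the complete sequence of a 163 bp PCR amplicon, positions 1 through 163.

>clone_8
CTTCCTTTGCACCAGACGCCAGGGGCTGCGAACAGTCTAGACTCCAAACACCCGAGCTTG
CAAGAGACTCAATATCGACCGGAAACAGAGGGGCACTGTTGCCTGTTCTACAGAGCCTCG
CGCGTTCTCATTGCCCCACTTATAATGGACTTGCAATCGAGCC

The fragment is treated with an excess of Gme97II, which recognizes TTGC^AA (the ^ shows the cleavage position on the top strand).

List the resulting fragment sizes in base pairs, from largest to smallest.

Gme97II sites (TTGCAA) start at positions 58, 151.
Gme97II cuts after base 4 of each site, so after positions 61, 154.
Linear molecule, 2 cuts → 3 fragments:
  1–61 → 61 bp
  62–154 → 93 bp
  155–163 → 9 bp
Sorted largest to smallest: 93, 61, 9 bp.

93, 61, 9 bp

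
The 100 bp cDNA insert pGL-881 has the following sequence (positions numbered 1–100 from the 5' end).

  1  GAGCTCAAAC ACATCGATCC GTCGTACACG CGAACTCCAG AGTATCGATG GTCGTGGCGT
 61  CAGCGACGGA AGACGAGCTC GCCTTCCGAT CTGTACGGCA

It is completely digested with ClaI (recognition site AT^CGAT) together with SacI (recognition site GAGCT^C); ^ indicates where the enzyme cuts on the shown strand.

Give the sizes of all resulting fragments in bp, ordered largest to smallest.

34, 31, 21, 9, 5 bp

ClaI sites (ATCGAT) start at positions 13, 44.
ClaI cuts after base 2 of each site, so after positions 14, 45.
SacI sites (GAGCTC) start at positions 1, 75.
SacI cuts after base 5 of each site (before the last base), so after positions 5, 79.
Combined cut positions: 5, 14, 45, 79.
Linear molecule, 4 cuts → 5 fragments:
  1–5 → 5 bp
  6–14 → 9 bp
  15–45 → 31 bp
  46–79 → 34 bp
  80–100 → 21 bp
Sorted largest to smallest: 34, 31, 21, 9, 5 bp.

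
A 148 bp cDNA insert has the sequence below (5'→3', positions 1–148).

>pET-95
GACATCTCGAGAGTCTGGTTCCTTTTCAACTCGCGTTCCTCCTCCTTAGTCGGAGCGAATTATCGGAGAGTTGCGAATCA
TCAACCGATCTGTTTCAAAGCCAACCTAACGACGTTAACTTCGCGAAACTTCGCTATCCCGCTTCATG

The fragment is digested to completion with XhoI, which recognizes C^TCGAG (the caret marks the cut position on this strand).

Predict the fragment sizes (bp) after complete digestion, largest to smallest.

The XhoI site (CTCGAG) starts at position 6.
XhoI cuts after the first base of each site, so after position 6.
Linear molecule, 1 cut → 2 fragments:
  1–6 → 6 bp
  7–148 → 142 bp
Sorted largest to smallest: 142, 6 bp.

142, 6 bp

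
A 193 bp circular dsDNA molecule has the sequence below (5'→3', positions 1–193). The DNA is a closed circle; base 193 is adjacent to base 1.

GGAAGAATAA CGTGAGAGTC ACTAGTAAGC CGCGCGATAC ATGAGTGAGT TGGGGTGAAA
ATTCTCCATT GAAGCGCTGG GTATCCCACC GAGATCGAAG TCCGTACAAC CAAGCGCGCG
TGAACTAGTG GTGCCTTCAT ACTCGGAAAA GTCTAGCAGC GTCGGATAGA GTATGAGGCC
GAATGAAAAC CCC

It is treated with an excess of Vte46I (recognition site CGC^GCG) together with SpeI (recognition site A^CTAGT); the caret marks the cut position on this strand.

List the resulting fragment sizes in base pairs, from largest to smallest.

Vte46I sites (CGCGCG) start at positions 31, 115.
Vte46I cuts after base 3 of each site, so after positions 33, 117.
SpeI sites (ACTAGT) start at positions 21, 124.
SpeI cuts after the first base of each site, so after positions 21, 124.
Combined cut positions: 21, 33, 117, 124.
Circular molecule, 4 cuts → 4 fragments:
  22–33 → 12 bp
  34–117 → 84 bp
  118–124 → 7 bp
  125–193 then 1–21 → 69 + 21 = 90 bp
Sorted largest to smallest: 90, 84, 12, 7 bp.

90, 84, 12, 7 bp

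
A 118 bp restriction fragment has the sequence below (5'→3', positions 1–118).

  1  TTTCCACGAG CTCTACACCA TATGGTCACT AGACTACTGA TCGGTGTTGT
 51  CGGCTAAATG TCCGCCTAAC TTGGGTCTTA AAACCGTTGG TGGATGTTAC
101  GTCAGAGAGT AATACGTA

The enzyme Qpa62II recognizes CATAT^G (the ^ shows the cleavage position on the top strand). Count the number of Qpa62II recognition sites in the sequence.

CATATG occurs starting at position 19.
Qpa62II cuts at 1 site.

1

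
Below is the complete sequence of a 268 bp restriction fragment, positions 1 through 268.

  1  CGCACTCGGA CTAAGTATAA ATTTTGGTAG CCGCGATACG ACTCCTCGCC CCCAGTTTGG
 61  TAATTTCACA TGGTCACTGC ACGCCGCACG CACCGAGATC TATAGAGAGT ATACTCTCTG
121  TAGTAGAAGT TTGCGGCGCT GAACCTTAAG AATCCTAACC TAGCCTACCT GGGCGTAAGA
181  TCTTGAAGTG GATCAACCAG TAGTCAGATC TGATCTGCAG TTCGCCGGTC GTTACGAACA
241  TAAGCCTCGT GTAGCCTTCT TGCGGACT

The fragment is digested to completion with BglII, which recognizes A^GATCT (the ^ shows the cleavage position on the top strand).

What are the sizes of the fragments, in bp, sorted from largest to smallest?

96, 82, 62, 28 bp

BglII sites (AGATCT) start at positions 96, 178, 206.
BglII cuts after the first base of each site, so after positions 96, 178, 206.
Linear molecule, 3 cuts → 4 fragments:
  1–96 → 96 bp
  97–178 → 82 bp
  179–206 → 28 bp
  207–268 → 62 bp
Sorted largest to smallest: 96, 82, 62, 28 bp.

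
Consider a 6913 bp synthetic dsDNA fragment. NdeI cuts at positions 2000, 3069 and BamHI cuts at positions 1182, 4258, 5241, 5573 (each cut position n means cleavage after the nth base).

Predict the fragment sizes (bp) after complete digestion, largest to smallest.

Combined cut positions (sorted): 1182, 2000, 3069, 4258, 5241, 5573.
Linear molecule, 6 cuts → 7 fragments:
  1182 − 0 = 1182 bp
  2000 − 1182 = 818 bp
  3069 − 2000 = 1069 bp
  4258 − 3069 = 1189 bp
  5241 − 4258 = 983 bp
  5573 − 5241 = 332 bp
  6913 − 5573 = 1340 bp
Sorted largest to smallest: 1340, 1189, 1182, 1069, 983, 818, 332 bp.

1340, 1189, 1182, 1069, 983, 818, 332 bp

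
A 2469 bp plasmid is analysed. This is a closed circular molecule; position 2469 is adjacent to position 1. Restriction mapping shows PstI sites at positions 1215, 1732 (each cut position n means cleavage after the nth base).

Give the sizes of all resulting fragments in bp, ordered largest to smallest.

1952, 517 bp

Circular molecule, 2 cuts → 2 fragments:
  1732 − 1215 = 517 bp
  wrap: 2469 − 1732 + 1215 = 1952 bp
Sorted largest to smallest: 1952, 517 bp.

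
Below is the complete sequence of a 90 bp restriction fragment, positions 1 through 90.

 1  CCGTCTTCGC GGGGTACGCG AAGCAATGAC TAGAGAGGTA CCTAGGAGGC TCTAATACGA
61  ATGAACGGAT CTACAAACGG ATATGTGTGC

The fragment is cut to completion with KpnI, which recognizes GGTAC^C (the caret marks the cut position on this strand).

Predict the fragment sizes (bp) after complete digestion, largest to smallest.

49, 41 bp

The KpnI site (GGTACC) starts at position 37.
KpnI cuts after base 5 of each site (before the last base), so after position 41.
Linear molecule, 1 cut → 2 fragments:
  1–41 → 41 bp
  42–90 → 49 bp
Sorted largest to smallest: 49, 41 bp.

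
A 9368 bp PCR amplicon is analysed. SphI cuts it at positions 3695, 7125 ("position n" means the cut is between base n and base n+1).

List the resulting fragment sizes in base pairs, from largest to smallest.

3695, 3430, 2243 bp

Linear molecule, 2 cuts → 3 fragments:
  3695 − 0 = 3695 bp
  7125 − 3695 = 3430 bp
  9368 − 7125 = 2243 bp
Sorted largest to smallest: 3695, 3430, 2243 bp.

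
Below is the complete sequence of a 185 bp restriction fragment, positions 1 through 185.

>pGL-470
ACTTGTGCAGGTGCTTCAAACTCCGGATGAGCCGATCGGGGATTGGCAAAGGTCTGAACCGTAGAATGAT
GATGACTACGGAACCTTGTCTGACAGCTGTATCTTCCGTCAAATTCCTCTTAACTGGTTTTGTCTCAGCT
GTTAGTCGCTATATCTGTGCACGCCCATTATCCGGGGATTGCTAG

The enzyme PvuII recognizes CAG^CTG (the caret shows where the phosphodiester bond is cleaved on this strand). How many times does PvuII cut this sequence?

2

CAGCTG occurs starting at positions 94, 136.
PvuII cuts at 2 sites.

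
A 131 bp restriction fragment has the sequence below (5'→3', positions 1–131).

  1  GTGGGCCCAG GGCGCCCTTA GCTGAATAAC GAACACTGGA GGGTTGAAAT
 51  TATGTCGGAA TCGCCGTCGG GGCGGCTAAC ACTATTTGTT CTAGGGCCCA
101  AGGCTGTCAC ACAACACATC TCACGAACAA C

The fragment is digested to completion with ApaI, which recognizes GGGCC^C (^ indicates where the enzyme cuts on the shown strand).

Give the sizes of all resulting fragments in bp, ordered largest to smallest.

ApaI sites (GGGCCC) start at positions 3, 94.
ApaI cuts after base 5 of each site (before the last base), so after positions 7, 98.
Linear molecule, 2 cuts → 3 fragments:
  1–7 → 7 bp
  8–98 → 91 bp
  99–131 → 33 bp
Sorted largest to smallest: 91, 33, 7 bp.

91, 33, 7 bp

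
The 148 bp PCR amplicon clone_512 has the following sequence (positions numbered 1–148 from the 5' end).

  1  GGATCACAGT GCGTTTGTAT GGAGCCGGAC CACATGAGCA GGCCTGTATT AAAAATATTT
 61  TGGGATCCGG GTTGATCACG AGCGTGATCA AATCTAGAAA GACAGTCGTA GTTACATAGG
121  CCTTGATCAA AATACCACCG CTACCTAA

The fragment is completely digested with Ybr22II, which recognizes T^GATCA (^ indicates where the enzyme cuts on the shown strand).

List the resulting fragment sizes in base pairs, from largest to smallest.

73, 39, 24, 12 bp

Ybr22II sites (TGATCA) start at positions 73, 85, 124.
Ybr22II cuts after the first base of each site, so after positions 73, 85, 124.
Linear molecule, 3 cuts → 4 fragments:
  1–73 → 73 bp
  74–85 → 12 bp
  86–124 → 39 bp
  125–148 → 24 bp
Sorted largest to smallest: 73, 39, 24, 12 bp.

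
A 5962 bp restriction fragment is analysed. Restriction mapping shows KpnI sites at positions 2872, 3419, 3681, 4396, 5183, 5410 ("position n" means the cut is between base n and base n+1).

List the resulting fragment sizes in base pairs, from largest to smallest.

Linear molecule, 6 cuts → 7 fragments:
  2872 − 0 = 2872 bp
  3419 − 2872 = 547 bp
  3681 − 3419 = 262 bp
  4396 − 3681 = 715 bp
  5183 − 4396 = 787 bp
  5410 − 5183 = 227 bp
  5962 − 5410 = 552 bp
Sorted largest to smallest: 2872, 787, 715, 552, 547, 262, 227 bp.

2872, 787, 715, 552, 547, 262, 227 bp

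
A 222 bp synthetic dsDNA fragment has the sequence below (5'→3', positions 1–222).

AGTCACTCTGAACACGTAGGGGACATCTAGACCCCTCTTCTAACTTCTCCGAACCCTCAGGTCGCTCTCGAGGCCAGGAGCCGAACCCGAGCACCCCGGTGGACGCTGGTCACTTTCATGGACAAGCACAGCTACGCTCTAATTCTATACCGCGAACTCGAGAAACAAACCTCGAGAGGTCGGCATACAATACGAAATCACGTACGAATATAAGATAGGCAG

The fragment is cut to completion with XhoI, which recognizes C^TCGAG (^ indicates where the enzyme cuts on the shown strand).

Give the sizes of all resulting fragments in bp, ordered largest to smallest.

XhoI sites (CTCGAG) start at positions 67, 157, 171.
XhoI cuts after the first base of each site, so after positions 67, 157, 171.
Linear molecule, 3 cuts → 4 fragments:
  1–67 → 67 bp
  68–157 → 90 bp
  158–171 → 14 bp
  172–222 → 51 bp
Sorted largest to smallest: 90, 67, 51, 14 bp.

90, 67, 51, 14 bp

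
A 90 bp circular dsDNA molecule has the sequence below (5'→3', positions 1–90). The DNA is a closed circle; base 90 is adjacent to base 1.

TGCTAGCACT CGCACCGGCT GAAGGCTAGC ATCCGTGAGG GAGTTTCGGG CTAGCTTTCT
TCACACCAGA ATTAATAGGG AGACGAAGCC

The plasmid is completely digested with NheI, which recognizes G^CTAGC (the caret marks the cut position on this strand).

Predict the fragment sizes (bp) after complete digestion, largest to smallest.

NheI sites (GCTAGC) start at positions 2, 25, 50.
NheI cuts after the first base of each site, so after positions 2, 25, 50.
Circular molecule, 3 cuts → 3 fragments:
  3–25 → 23 bp
  26–50 → 25 bp
  51–90 then 1–2 → 40 + 2 = 42 bp
Sorted largest to smallest: 42, 25, 23 bp.

42, 25, 23 bp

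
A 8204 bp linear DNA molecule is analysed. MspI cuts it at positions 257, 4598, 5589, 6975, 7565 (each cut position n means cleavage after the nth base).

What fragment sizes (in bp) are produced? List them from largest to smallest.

Linear molecule, 5 cuts → 6 fragments:
  257 − 0 = 257 bp
  4598 − 257 = 4341 bp
  5589 − 4598 = 991 bp
  6975 − 5589 = 1386 bp
  7565 − 6975 = 590 bp
  8204 − 7565 = 639 bp
Sorted largest to smallest: 4341, 1386, 991, 639, 590, 257 bp.

4341, 1386, 991, 639, 590, 257 bp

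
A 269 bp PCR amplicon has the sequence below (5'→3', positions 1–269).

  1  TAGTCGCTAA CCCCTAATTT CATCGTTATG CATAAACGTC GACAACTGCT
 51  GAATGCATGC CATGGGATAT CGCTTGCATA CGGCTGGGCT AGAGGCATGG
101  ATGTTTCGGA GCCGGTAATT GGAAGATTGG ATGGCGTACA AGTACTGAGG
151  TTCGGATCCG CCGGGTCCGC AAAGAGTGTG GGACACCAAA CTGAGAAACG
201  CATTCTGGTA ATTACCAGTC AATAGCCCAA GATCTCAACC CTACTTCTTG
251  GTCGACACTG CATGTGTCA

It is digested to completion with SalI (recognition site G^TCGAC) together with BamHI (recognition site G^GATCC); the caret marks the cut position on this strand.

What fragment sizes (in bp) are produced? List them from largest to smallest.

116, 97, 38, 18 bp

SalI sites (GTCGAC) start at positions 38, 251.
SalI cuts after the first base of each site, so after positions 38, 251.
The BamHI site (GGATCC) starts at position 154.
BamHI cuts after the first base of each site, so after position 154.
Combined cut positions: 38, 154, 251.
Linear molecule, 3 cuts → 4 fragments:
  1–38 → 38 bp
  39–154 → 116 bp
  155–251 → 97 bp
  252–269 → 18 bp
Sorted largest to smallest: 116, 97, 38, 18 bp.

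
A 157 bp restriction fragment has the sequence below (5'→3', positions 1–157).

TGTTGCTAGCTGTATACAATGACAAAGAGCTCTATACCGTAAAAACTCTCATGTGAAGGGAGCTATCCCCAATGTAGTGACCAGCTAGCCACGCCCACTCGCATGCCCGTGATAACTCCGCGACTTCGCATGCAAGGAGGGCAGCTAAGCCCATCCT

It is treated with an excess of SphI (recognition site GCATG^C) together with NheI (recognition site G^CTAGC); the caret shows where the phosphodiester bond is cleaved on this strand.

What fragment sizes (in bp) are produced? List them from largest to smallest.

79, 27, 25, 21, 5 bp

SphI sites (GCATGC) start at positions 101, 128.
SphI cuts after base 5 of each site (before the last base), so after positions 105, 132.
NheI sites (GCTAGC) start at positions 5, 84.
NheI cuts after the first base of each site, so after positions 5, 84.
Combined cut positions: 5, 84, 105, 132.
Linear molecule, 4 cuts → 5 fragments:
  1–5 → 5 bp
  6–84 → 79 bp
  85–105 → 21 bp
  106–132 → 27 bp
  133–157 → 25 bp
Sorted largest to smallest: 79, 27, 25, 21, 5 bp.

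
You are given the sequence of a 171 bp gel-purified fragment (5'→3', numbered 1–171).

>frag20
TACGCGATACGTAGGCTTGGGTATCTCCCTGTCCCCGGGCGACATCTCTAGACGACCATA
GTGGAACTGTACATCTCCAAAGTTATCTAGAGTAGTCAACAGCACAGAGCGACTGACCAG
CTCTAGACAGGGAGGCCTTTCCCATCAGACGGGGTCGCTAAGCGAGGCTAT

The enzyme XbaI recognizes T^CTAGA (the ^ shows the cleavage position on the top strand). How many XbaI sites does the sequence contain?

3

TCTAGA occurs starting at positions 47, 86, 122.
XbaI cuts at 3 sites.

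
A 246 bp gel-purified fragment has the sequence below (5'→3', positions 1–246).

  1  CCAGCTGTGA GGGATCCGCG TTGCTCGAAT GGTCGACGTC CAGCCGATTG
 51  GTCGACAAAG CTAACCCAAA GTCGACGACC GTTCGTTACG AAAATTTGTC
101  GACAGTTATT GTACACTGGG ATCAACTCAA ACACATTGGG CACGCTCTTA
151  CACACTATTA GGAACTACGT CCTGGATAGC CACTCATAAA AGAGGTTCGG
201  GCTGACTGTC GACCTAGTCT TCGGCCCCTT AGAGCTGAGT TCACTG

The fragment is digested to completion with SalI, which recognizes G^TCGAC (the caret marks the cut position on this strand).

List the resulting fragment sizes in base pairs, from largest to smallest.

110, 38, 32, 27, 20, 19 bp

SalI sites (GTCGAC) start at positions 32, 51, 71, 98, 208.
SalI cuts after the first base of each site, so after positions 32, 51, 71, 98, 208.
Linear molecule, 5 cuts → 6 fragments:
  1–32 → 32 bp
  33–51 → 19 bp
  52–71 → 20 bp
  72–98 → 27 bp
  99–208 → 110 bp
  209–246 → 38 bp
Sorted largest to smallest: 110, 38, 32, 27, 20, 19 bp.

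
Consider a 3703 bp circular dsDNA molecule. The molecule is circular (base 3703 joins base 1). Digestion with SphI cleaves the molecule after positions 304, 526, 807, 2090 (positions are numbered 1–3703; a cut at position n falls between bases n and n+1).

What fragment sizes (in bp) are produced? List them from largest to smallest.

1917, 1283, 281, 222 bp

Circular molecule, 4 cuts → 4 fragments:
  526 − 304 = 222 bp
  807 − 526 = 281 bp
  2090 − 807 = 1283 bp
  wrap: 3703 − 2090 + 304 = 1917 bp
Sorted largest to smallest: 1917, 1283, 281, 222 bp.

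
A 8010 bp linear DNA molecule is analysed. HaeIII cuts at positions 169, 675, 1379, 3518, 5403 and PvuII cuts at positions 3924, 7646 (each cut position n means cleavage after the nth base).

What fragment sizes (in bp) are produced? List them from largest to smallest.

Combined cut positions (sorted): 169, 675, 1379, 3518, 3924, 5403, 7646.
Linear molecule, 7 cuts → 8 fragments:
  169 − 0 = 169 bp
  675 − 169 = 506 bp
  1379 − 675 = 704 bp
  3518 − 1379 = 2139 bp
  3924 − 3518 = 406 bp
  5403 − 3924 = 1479 bp
  7646 − 5403 = 2243 bp
  8010 − 7646 = 364 bp
Sorted largest to smallest: 2243, 2139, 1479, 704, 506, 406, 364, 169 bp.

2243, 2139, 1479, 704, 506, 406, 364, 169 bp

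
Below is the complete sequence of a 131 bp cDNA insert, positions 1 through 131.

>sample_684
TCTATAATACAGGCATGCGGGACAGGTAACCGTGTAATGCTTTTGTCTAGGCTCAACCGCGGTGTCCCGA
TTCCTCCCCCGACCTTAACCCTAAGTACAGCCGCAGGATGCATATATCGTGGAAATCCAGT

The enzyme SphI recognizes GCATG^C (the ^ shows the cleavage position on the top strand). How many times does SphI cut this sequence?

1

GCATGC occurs starting at position 13.
SphI cuts at 1 site.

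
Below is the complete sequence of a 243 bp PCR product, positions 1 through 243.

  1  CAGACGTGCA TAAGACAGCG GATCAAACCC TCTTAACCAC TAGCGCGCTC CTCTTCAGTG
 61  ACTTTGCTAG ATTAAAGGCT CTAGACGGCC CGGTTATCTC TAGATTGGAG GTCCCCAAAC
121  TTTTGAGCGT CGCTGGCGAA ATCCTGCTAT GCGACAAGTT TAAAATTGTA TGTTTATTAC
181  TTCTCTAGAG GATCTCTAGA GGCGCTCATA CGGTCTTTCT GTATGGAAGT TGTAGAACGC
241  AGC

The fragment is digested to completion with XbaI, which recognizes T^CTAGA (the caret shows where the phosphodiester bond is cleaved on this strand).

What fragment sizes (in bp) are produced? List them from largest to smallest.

85, 80, 48, 19, 11 bp

XbaI sites (TCTAGA) start at positions 80, 99, 184, 195.
XbaI cuts after the first base of each site, so after positions 80, 99, 184, 195.
Linear molecule, 4 cuts → 5 fragments:
  1–80 → 80 bp
  81–99 → 19 bp
  100–184 → 85 bp
  185–195 → 11 bp
  196–243 → 48 bp
Sorted largest to smallest: 85, 80, 48, 19, 11 bp.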